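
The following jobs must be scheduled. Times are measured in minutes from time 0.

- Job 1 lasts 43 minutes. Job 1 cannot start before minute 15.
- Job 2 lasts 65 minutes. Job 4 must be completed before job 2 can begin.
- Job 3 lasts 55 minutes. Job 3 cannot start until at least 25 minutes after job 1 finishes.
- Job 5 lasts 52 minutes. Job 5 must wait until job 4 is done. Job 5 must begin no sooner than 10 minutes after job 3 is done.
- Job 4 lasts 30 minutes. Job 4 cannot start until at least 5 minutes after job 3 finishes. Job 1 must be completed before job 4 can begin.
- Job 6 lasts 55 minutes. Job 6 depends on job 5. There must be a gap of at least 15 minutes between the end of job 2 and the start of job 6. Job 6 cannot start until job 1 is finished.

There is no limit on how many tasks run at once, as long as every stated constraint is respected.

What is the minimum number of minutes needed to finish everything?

After its own release at minute 15, job 1 can start at minute 15 and finishes at minute 58.
After job 1 (finishes minute 58, plus 25-minute gap → minute 83), job 3 can start at minute 83 and finishes at minute 138.
Job 4 cannot start until job 3 (finishes minute 138, plus 5-minute gap → minute 143); job 1 (finishes minute 58). The controlling bound is minute 143, so job 4 finishes at 143 + 30 = minute 173.
Job 5 has to wait for job 4 (finishes minute 173); job 3 (finishes minute 138, plus 10-minute gap → minute 148). The latest of these is minute 173, so job 5 runs minute 173 to 173 + 52 = minute 225.
Job 2 cannot begin until job 4 (finishes minute 173). It runs from minute 173 to 173 + 65 = minute 238.
For job 6: job 5 (finishes minute 225); job 2 (finishes minute 238, plus 15-minute gap → minute 253); job 1 (finishes minute 58). Taking the maximum gives a start of minute 253, and it finishes at 253 + 55 = minute 308.
All tasks are finished once the last one completes. Finish times: Job 1 at 58, Job 2 at 238, Job 3 at 138, Job 4 at 173, Job 5 at 225, Job 6 at 308. The latest is minute 308.

308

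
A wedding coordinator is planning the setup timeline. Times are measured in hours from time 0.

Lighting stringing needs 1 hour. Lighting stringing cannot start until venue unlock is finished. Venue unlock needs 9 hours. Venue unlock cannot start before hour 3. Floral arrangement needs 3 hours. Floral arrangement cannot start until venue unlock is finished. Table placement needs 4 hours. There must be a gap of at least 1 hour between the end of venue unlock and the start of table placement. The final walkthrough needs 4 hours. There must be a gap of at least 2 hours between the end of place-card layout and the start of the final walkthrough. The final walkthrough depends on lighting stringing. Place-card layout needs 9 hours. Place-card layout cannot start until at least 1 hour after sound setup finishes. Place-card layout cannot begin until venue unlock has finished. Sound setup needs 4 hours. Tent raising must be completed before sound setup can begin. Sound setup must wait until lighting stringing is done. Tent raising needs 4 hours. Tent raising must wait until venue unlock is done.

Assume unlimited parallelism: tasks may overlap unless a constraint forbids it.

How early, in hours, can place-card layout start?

After its own release at hour 3, venue unlock can start at hour 3 and finishes at hour 12.
Lighting stringing cannot begin until venue unlock (finishes hour 12). It runs from hour 12 to 12 + 1 = hour 13.
Tent raising cannot begin until venue unlock (finishes hour 12). It runs from hour 12 to 12 + 4 = hour 16.
Sound setup has to wait for tent raising (finishes hour 16); lighting stringing (finishes hour 13). The latest of these is hour 16, so sound setup runs hour 16 to 16 + 4 = hour 20.
Place-card layout waits on sound setup (finishes hour 20, plus 1-hour gap → hour 21); venue unlock (finishes hour 12). The latest of these is hour 21, which is the earliest place-card layout can start.

21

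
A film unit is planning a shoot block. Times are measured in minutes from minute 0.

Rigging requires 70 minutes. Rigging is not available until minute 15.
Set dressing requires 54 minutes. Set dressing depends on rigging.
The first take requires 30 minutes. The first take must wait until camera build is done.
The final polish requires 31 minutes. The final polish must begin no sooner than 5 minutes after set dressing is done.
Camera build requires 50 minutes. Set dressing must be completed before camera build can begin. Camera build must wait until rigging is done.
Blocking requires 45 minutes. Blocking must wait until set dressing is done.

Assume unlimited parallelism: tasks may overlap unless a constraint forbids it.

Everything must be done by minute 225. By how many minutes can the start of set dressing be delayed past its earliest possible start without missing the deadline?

6

Rigging waits on its own release at minute 15, so it starts at minute 15 and finishes at 15 + 70 = minute 85.
After rigging (finishes minute 85), set dressing can start at minute 85 and finishes at minute 139.

Working backward from the deadline:
Nothing follows the first take; the deadline of minute 225 is its only limit. It must start by 225 − 30 = minute 195.
Since the first take (must start by minute 195) depends on it, camera build must finish by minute 195. Backing off its 50-minute duration gives a latest start of minute 145.
Blocking has no dependents, so it just needs to finish by minute 225. Starting by 225 − 45 = minute 180 achieves that.
The final polish must finish by minute 225; it takes 31 minutes, so it must start by 225 − 31 = minute 194.
Set dressing feeds camera build (must start by minute 145); blocking (must start by minute 180); the final polish (must start by minute 194, minus 5-minute gap → minute 189). Taking the minimum, set dressing must finish by minute 145 and start by 145 − 54 = minute 91.
So set dressing can start as early as minute 85 and as late as minute 91, giving 91 − 85 = 6 minutes of slack.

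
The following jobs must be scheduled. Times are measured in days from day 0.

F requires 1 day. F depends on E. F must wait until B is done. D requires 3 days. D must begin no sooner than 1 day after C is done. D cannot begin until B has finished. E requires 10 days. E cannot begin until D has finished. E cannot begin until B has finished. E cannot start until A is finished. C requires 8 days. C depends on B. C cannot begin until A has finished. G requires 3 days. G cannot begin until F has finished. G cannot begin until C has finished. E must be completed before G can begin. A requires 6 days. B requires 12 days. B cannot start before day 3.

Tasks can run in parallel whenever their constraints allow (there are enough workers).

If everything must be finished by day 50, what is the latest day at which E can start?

G has no dependents, so it just needs to finish by day 50. Starting by 50 − 3 = day 47 achieves that.
F feeds into G (must start by day 47); so F must finish by day 47 and therefore start by day 46.
E must finish in time for F (must start by day 46); G (must start by day 47). The tightest is day 46, so E must start by 46 − 10 = day 36.

36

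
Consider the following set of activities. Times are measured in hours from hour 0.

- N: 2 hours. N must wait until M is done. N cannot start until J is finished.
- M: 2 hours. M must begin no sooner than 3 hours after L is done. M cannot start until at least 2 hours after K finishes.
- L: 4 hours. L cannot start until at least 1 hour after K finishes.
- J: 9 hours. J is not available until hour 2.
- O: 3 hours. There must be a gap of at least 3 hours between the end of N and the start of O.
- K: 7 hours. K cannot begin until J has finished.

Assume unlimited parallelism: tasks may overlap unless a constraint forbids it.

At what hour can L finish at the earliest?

23

J waits on its own release at hour 2, so it starts at hour 2 and finishes at 2 + 9 = hour 11.
K waits on J (finishes hour 11), so it starts at hour 11 and finishes at 11 + 7 = hour 18.
L waits on K (finishes hour 18, plus 1-hour gap → hour 19), so it starts at hour 19 and finishes at 19 + 4 = hour 23.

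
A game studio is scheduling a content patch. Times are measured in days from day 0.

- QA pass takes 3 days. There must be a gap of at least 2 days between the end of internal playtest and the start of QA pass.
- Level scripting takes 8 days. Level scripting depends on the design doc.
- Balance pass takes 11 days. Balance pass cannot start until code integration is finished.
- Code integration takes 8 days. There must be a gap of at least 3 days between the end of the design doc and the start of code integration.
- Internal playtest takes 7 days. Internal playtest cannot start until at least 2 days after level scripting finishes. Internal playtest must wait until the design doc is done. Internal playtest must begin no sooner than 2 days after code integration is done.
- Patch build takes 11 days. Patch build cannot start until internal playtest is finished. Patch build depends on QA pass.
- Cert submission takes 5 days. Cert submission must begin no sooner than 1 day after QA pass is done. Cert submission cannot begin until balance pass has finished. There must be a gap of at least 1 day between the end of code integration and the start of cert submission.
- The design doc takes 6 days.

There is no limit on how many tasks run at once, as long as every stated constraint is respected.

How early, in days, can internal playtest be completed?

The design doc has no prerequisites, so it starts at day 0 and finishes at day 6.
After the design doc (finishes day 6, plus 3-day gap → day 9), code integration can start at day 9 and finishes at day 17.
Level scripting waits on the design doc (finishes day 6), so it starts at day 6 and finishes at 6 + 8 = day 14.
Internal playtest has to wait for level scripting (finishes day 14, plus 2-day gap → day 16); the design doc (finishes day 6); code integration (finishes day 17, plus 2-day gap → day 19). The latest of these is day 19, so internal playtest runs day 19 to 19 + 7 = day 26.

26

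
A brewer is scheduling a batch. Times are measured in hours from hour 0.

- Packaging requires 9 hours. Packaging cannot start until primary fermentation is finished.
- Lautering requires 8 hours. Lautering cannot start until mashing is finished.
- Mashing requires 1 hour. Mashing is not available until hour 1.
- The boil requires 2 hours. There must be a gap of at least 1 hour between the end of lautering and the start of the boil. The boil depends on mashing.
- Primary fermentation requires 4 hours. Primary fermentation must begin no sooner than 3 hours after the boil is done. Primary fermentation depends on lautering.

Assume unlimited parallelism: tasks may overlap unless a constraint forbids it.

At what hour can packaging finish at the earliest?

29

After its own release at hour 1, mashing can start at hour 1 and finishes at hour 2.
After mashing (finishes hour 2), lautering can start at hour 2 and finishes at hour 10.
The boil has to wait for lautering (finishes hour 10, plus 1-hour gap → hour 11); mashing (finishes hour 2). The latest of these is hour 11, so the boil runs hour 11 to 11 + 2 = hour 13.
For primary fermentation: the boil (finishes hour 13, plus 3-hour gap → hour 16); lautering (finishes hour 10). Taking the maximum gives a start of hour 16, and it finishes at 16 + 4 = hour 20.
Packaging waits on primary fermentation (finishes hour 20), so it starts at hour 20 and finishes at 20 + 9 = hour 29.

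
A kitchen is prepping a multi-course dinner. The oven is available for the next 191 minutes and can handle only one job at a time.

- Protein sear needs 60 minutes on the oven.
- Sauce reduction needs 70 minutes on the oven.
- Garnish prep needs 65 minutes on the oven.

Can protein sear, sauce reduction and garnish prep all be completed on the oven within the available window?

No

Running back to back, the jobs need 60 + 70 + 65 = 195 minutes on the oven.
Since 195 > 191, they cannot all fit.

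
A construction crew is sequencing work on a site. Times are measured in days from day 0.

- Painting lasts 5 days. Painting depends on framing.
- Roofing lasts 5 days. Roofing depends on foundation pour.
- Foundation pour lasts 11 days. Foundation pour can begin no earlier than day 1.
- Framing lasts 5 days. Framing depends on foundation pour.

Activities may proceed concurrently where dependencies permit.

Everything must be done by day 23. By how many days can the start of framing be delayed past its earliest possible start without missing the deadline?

Foundation pour waits on its own release at day 1, so it starts at day 1 and finishes at 1 + 11 = day 12.
After foundation pour (finishes day 12), framing can start at day 12 and finishes at day 17.

Working backward from the deadline:
Painting has no dependents, so it just needs to finish by day 23. Starting by 23 − 5 = day 18 achieves that.
Framing feeds into painting (must start by day 18); so framing must finish by day 18 and therefore start by day 13.
So framing can start as early as day 12 and as late as day 13, giving 13 − 12 = 1 day of slack.

1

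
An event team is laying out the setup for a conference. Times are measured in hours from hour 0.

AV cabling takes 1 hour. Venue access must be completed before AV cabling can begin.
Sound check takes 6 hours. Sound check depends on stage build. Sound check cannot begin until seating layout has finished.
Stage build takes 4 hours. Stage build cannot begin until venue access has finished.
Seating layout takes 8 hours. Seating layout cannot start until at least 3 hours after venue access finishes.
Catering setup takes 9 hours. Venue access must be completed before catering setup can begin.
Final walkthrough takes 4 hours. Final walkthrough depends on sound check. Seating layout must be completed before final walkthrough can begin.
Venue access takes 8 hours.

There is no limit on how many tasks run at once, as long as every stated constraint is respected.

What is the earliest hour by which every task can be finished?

Nothing blocks venue access, so it runs from hour 0 to hour 8.
Catering setup cannot begin until venue access (finishes hour 8). It runs from hour 8 to 8 + 9 = hour 17.
Seating layout waits on venue access (finishes hour 8, plus 3-hour gap → hour 11), so it starts at hour 11 and finishes at 11 + 8 = hour 19.
After venue access (finishes hour 8), AV cabling can start at hour 8 and finishes at hour 9.
Stage build waits on venue access (finishes hour 8), so it starts at hour 8 and finishes at 8 + 4 = hour 12.
For sound check: stage build (finishes hour 12); seating layout (finishes hour 19). Taking the maximum gives a start of hour 19, and it finishes at 19 + 6 = hour 25.
Final walkthrough needs all of sound check (finishes hour 25); seating layout (finishes hour 19). That puts its earliest start at hour 25; it finishes at 25 + 4 = hour 29.
All tasks are finished once the last one completes. Finish times: Venue access at 8, Stage build at 12, AV cabling at 9, Seating layout at 19, Catering setup at 17, Sound check at 25, Final walkthrough at 29. The latest is hour 29.

29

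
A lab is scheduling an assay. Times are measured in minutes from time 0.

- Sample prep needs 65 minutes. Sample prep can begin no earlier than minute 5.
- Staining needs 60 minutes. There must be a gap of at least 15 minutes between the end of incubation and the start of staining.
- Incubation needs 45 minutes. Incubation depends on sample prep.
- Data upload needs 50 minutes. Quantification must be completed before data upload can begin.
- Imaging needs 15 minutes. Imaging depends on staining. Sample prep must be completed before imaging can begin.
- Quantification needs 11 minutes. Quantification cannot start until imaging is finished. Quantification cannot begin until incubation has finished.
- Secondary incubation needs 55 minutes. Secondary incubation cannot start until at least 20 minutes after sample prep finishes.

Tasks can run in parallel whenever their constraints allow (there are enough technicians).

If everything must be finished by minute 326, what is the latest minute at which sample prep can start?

65

Data upload has no dependents, so it just needs to finish by minute 326. Starting by 326 − 50 = minute 276 achieves that.
Since data upload (must start by minute 276) depends on it, quantification must finish by minute 276. Backing off its 11-minute duration gives a latest start of minute 265.
Imaging feeds into quantification (must start by minute 265); so imaging must finish by minute 265 and therefore start by minute 250.
Staining must finish before imaging (must start by minute 250). With a 60-minute duration, staining must start by 250 − 60 = minute 190.
Incubation feeds staining (must start by minute 190, minus 15-minute gap → minute 175); quantification (must start by minute 265). Taking the minimum, incubation must finish by minute 175 and start by 175 − 45 = minute 130.
Nothing follows secondary incubation; the deadline of minute 326 is its only limit. It must start by 326 − 55 = minute 271.
For sample prep: incubation (must start by minute 130); secondary incubation (must start by minute 271, minus 20-minute gap → minute 251); imaging (must start by minute 250). The most restrictive is minute 130; with a 65-minute duration, sample prep must start by minute 65.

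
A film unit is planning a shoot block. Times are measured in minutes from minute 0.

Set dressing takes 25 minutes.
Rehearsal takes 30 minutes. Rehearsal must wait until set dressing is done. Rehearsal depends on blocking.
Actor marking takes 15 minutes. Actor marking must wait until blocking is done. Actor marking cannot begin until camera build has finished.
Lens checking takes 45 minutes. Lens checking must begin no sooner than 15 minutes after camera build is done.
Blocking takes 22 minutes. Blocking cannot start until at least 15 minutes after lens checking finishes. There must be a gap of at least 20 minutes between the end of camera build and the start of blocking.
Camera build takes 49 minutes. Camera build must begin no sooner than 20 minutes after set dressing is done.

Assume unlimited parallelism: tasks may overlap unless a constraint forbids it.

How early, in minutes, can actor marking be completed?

206

Set dressing has no prerequisites, so it starts at minute 0 and finishes at minute 25.
After set dressing (finishes minute 25, plus 20-minute gap → minute 45), camera build can start at minute 45 and finishes at minute 94.
Lens checking cannot begin until camera build (finishes minute 94, plus 15-minute gap → minute 109). It runs from minute 109 to 109 + 45 = minute 154.
Blocking cannot start until lens checking (finishes minute 154, plus 15-minute gap → minute 169); camera build (finishes minute 94, plus 20-minute gap → minute 114). The controlling bound is minute 169, so blocking finishes at 169 + 22 = minute 191.
For actor marking: blocking (finishes minute 191); camera build (finishes minute 94). Taking the maximum gives a start of minute 191, and it finishes at 191 + 15 = minute 206.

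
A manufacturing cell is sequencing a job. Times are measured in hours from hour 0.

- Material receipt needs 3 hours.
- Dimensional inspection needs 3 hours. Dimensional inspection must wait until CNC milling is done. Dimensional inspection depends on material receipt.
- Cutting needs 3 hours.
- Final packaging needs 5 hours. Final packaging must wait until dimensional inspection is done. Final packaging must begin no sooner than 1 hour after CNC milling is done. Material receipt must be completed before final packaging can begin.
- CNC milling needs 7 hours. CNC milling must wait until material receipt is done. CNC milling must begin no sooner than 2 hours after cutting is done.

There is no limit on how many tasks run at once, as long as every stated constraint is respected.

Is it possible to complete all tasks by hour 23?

Cutting can start immediately at hour 0; it finishes at hour 3.
Nothing blocks material receipt, so it runs from hour 0 to hour 3.
CNC milling needs all of material receipt (finishes hour 3); cutting (finishes hour 3, plus 2-hour gap → hour 5). That puts its earliest start at hour 5; it finishes at 5 + 7 = hour 12.
Dimensional inspection cannot start until CNC milling (finishes hour 12); material receipt (finishes hour 3). The controlling bound is hour 12, so dimensional inspection finishes at 12 + 3 = hour 15.
For final packaging: dimensional inspection (finishes hour 15); CNC milling (finishes hour 12, plus 1-hour gap → hour 13); material receipt (finishes hour 3). Taking the maximum gives a start of hour 15, and it finishes at 15 + 5 = hour 20.
Every task is finished by hour 20, which is no later than the deadline of 23, so the schedule is feasible.

Yes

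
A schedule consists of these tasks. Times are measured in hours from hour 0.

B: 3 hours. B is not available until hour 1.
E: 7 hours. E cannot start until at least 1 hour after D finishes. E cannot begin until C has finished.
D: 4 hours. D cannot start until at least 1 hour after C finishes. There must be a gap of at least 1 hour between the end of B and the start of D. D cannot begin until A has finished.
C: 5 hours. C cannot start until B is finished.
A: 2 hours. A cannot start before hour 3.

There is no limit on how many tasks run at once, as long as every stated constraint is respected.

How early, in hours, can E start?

B waits on its own release at hour 1, so it starts at hour 1 and finishes at 1 + 3 = hour 4.
C waits on B (finishes hour 4), so it starts at hour 4 and finishes at 4 + 5 = hour 9.
A waits on its own release at hour 3, so it starts at hour 3 and finishes at 3 + 2 = hour 5.
D has to wait for C (finishes hour 9, plus 1-hour gap → hour 10); B (finishes hour 4, plus 1-hour gap → hour 5); A (finishes hour 5). The latest of these is hour 10, so D runs hour 10 to 10 + 4 = hour 14.
E waits on D (finishes hour 14, plus 1-hour gap → hour 15); C (finishes hour 9). The latest of these is hour 15, which is the earliest E can start.

15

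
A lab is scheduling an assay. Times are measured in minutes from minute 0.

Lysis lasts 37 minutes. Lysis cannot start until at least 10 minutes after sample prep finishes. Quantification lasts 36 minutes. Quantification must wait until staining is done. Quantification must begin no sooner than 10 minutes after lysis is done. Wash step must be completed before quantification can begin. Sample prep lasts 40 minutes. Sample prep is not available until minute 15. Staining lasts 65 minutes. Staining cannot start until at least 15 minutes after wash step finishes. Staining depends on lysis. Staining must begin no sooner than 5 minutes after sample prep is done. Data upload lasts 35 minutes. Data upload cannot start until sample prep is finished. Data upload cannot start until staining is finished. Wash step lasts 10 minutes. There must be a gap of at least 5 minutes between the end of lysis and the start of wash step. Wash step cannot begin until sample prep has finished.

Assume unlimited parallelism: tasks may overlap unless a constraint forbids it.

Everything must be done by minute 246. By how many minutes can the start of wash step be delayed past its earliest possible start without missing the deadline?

13

Sample prep waits on its own release at minute 15, so it starts at minute 15 and finishes at 15 + 40 = minute 55.
Lysis waits on sample prep (finishes minute 55, plus 10-minute gap → minute 65), so it starts at minute 65 and finishes at 65 + 37 = minute 102.
Wash step cannot start until lysis (finishes minute 102, plus 5-minute gap → minute 107); sample prep (finishes minute 55). The controlling bound is minute 107, so wash step finishes at 107 + 10 = minute 117.

Working backward from the deadline:
Quantification must finish by minute 246; it takes 36 minutes, so it must start by 246 − 36 = minute 210.
Data upload must finish by minute 246; it takes 35 minutes, so it must start by 246 − 35 = minute 211.
For staining: quantification (must start by minute 210); data upload (must start by minute 211). The most restrictive is minute 210; with a 65-minute duration, staining must start by minute 145.
Wash step must finish in time for staining (must start by minute 145, minus 15-minute gap → minute 130); quantification (must start by minute 210). The tightest is minute 130, so wash step must start by 130 − 10 = minute 120.
So wash step can start as early as minute 107 and as late as minute 120, giving 120 − 107 = 13 minutes of slack.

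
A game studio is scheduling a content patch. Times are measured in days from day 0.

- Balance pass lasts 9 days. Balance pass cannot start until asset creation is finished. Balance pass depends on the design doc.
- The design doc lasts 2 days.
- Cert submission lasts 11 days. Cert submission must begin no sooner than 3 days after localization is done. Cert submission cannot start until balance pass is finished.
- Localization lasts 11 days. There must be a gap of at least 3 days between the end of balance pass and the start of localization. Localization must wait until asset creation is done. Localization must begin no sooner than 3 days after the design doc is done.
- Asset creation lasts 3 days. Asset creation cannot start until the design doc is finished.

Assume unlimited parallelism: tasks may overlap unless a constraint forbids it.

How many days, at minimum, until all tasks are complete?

The design doc has no prerequisites, so it starts at day 0 and finishes at day 2.
Asset creation waits on the design doc (finishes day 2), so it starts at day 2 and finishes at 2 + 3 = day 5.
Balance pass has to wait for asset creation (finishes day 5); the design doc (finishes day 2). The latest of these is day 5, so balance pass runs day 5 to 5 + 9 = day 14.
Localization has to wait for balance pass (finishes day 14, plus 3-day gap → day 17); asset creation (finishes day 5); the design doc (finishes day 2, plus 3-day gap → day 5). The latest of these is day 17, so localization runs day 17 to 17 + 11 = day 28.
Cert submission needs all of localization (finishes day 28, plus 3-day gap → day 31); balance pass (finishes day 14). That puts its earliest start at day 31; it finishes at 31 + 11 = day 42.
All tasks are finished once the last one completes. Finish times: The design doc at 2, Asset creation at 5, Balance pass at 14, Localization at 28, Cert submission at 42. The latest is day 42.

42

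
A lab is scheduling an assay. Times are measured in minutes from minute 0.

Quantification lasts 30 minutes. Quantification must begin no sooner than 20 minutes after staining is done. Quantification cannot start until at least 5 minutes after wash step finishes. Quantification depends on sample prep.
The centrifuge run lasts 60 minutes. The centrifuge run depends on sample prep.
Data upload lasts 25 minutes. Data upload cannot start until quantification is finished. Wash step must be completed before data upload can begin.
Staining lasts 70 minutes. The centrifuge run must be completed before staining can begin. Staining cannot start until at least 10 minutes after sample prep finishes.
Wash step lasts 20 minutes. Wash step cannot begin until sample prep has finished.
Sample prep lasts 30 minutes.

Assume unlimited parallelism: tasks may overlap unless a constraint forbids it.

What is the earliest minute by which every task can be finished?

Sample prep can start immediately at minute 0; it finishes at minute 30.
Wash step waits on sample prep (finishes minute 30), so it starts at minute 30 and finishes at 30 + 20 = minute 50.
After sample prep (finishes minute 30), the centrifuge run can start at minute 30 and finishes at minute 90.
Staining has to wait for the centrifuge run (finishes minute 90); sample prep (finishes minute 30, plus 10-minute gap → minute 40). The latest of these is minute 90, so staining runs minute 90 to 90 + 70 = minute 160.
Quantification cannot start until staining (finishes minute 160, plus 20-minute gap → minute 180); wash step (finishes minute 50, plus 5-minute gap → minute 55); sample prep (finishes minute 30). The controlling bound is minute 180, so quantification finishes at 180 + 30 = minute 210.
Data upload cannot start until quantification (finishes minute 210); wash step (finishes minute 50). The controlling bound is minute 210, so data upload finishes at 210 + 25 = minute 235.
All tasks are finished once the last one completes. Finish times: Sample prep at 30, The centrifuge run at 90, Wash step at 50, Staining at 160, Quantification at 210, Data upload at 235. The latest is minute 235.

235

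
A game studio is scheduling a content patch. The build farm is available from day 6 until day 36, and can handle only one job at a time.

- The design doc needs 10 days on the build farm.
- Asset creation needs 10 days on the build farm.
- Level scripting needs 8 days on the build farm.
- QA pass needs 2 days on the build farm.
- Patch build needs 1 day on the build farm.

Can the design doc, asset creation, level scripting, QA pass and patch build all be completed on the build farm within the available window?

The build farm window is 36 − 6 = 30 days.
Running back to back, the jobs need 10 + 10 + 8 + 2 + 1 = 31 days on the build farm.
Since 31 > 30, they cannot all fit.

No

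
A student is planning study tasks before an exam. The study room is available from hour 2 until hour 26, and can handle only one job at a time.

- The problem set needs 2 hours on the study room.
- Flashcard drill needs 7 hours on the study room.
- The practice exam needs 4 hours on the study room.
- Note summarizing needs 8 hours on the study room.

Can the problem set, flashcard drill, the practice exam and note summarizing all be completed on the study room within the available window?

The study room window is 26 − 2 = 24 hours.
Running back to back, the jobs need 2 + 7 + 4 + 8 = 21 hours on the study room.
Since 21 ≤ 24, they fit within the window.

Yes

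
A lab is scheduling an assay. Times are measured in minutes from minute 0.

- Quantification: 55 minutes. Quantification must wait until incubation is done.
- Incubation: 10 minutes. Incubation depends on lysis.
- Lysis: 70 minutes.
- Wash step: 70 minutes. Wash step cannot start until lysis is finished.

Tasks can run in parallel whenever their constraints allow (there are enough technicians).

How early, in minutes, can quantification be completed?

Lysis can start immediately at minute 0; it finishes at minute 70.
Incubation cannot begin until lysis (finishes minute 70). It runs from minute 70 to 70 + 10 = minute 80.
After incubation (finishes minute 80), quantification can start at minute 80 and finishes at minute 135.

135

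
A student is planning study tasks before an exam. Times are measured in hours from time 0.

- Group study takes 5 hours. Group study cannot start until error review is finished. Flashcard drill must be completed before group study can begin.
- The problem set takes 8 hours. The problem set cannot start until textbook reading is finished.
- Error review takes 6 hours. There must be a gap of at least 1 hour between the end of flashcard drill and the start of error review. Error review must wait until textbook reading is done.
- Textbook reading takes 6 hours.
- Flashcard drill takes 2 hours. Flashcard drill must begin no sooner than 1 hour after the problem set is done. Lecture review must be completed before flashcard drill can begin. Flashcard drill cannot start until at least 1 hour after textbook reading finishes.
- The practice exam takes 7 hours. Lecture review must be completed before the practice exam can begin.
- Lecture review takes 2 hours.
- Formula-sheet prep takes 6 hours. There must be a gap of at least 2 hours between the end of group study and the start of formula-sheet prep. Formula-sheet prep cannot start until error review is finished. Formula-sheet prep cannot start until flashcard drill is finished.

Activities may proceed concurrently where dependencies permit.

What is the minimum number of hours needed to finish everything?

37

Lecture review can start immediately at hour 0; it finishes at hour 2.
The practice exam cannot begin until lecture review (finishes hour 2). It runs from hour 2 to 2 + 7 = hour 9.
Nothing blocks textbook reading, so it runs from hour 0 to hour 6.
The problem set waits on textbook reading (finishes hour 6), so it starts at hour 6 and finishes at 6 + 8 = hour 14.
Flashcard drill has to wait for the problem set (finishes hour 14, plus 1-hour gap → hour 15); lecture review (finishes hour 2); textbook reading (finishes hour 6, plus 1-hour gap → hour 7). The latest of these is hour 15, so flashcard drill runs hour 15 to 15 + 2 = hour 17.
Error review needs all of flashcard drill (finishes hour 17, plus 1-hour gap → hour 18); textbook reading (finishes hour 6). That puts its earliest start at hour 18; it finishes at 18 + 6 = hour 24.
Group study cannot start until error review (finishes hour 24); flashcard drill (finishes hour 17). The controlling bound is hour 24, so group study finishes at 24 + 5 = hour 29.
Formula-sheet prep needs all of group study (finishes hour 29, plus 2-hour gap → hour 31); error review (finishes hour 24); flashcard drill (finishes hour 17). That puts its earliest start at hour 31; it finishes at 31 + 6 = hour 37.
All tasks are finished once the last one completes. Finish times: Textbook reading at 6, Lecture review at 2, The problem set at 14, Flashcard drill at 17, The practice exam at 9, Error review at 24, Group study at 29, Formula-sheet prep at 37. The latest is hour 37.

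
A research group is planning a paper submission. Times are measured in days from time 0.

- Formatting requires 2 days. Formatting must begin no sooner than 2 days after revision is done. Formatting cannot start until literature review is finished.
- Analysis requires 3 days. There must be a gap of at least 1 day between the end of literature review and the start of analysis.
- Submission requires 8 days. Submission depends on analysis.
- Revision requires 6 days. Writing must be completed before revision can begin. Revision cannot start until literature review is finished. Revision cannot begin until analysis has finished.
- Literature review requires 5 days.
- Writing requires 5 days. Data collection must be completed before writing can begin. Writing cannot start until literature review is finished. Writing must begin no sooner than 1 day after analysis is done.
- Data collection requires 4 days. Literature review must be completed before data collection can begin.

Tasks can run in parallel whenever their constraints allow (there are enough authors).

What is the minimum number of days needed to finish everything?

25

Literature review can start immediately at day 0; it finishes at day 5.
Analysis waits on literature review (finishes day 5, plus 1-day gap → day 6), so it starts at day 6 and finishes at 6 + 3 = day 9.
Submission cannot begin until analysis (finishes day 9). It runs from day 9 to 9 + 8 = day 17.
Data collection cannot begin until literature review (finishes day 5). It runs from day 5 to 5 + 4 = day 9.
For writing: data collection (finishes day 9); literature review (finishes day 5); analysis (finishes day 9, plus 1-day gap → day 10). Taking the maximum gives a start of day 10, and it finishes at 10 + 5 = day 15.
For revision: writing (finishes day 15); literature review (finishes day 5); analysis (finishes day 9). Taking the maximum gives a start of day 15, and it finishes at 15 + 6 = day 21.
For formatting: revision (finishes day 21, plus 2-day gap → day 23); literature review (finishes day 5). Taking the maximum gives a start of day 23, and it finishes at 23 + 2 = day 25.
All tasks are finished once the last one completes. Finish times: Literature review at 5, Data collection at 9, Analysis at 9, Writing at 15, Revision at 21, Formatting at 25, Submission at 17. The latest is day 25.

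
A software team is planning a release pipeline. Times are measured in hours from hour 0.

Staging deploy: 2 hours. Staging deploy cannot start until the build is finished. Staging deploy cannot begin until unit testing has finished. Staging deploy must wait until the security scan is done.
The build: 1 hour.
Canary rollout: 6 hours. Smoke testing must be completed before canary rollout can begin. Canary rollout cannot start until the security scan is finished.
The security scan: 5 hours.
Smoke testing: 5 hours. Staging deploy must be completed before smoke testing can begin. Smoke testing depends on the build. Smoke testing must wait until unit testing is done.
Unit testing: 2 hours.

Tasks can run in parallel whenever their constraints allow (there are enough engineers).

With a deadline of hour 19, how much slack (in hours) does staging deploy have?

1

The security scan can start immediately at hour 0; it finishes at hour 5.
Unit testing can start immediately at hour 0; it finishes at hour 2.
Nothing blocks the build, so it runs from hour 0 to hour 1.
For staging deploy: the build (finishes hour 1); unit testing (finishes hour 2); the security scan (finishes hour 5). Taking the maximum gives a start of hour 5, and it finishes at 5 + 2 = hour 7.

Working backward from the deadline:
Canary rollout has no dependents, so it just needs to finish by hour 19. Starting by 19 − 6 = hour 13 achieves that.
Since canary rollout (must start by hour 13) depends on it, smoke testing must finish by hour 13. Backing off its 5-hour duration gives a latest start of hour 8.
Staging deploy must finish before smoke testing (must start by hour 8). With a 2-hour duration, staging deploy must start by 8 − 2 = hour 6.
So staging deploy can start as early as hour 5 and as late as hour 6, giving 6 − 5 = 1 hour of slack.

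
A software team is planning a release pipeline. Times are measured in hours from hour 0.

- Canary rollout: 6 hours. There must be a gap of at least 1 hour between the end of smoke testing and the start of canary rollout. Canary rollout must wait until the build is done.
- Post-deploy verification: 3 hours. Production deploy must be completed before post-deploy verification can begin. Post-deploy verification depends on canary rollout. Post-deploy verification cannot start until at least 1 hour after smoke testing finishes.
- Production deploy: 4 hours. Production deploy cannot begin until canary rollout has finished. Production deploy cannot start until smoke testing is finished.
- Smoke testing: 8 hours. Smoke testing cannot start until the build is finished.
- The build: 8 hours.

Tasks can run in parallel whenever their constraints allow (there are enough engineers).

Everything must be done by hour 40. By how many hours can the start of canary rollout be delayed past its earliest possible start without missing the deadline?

The build can start immediately at hour 0; it finishes at hour 8.
Smoke testing waits on the build (finishes hour 8), so it starts at hour 8 and finishes at 8 + 8 = hour 16.
Canary rollout needs all of smoke testing (finishes hour 16, plus 1-hour gap → hour 17); the build (finishes hour 8). That puts its earliest start at hour 17; it finishes at 17 + 6 = hour 23.

Working backward from the deadline:
Nothing follows post-deploy verification; the deadline of hour 40 is its only limit. It must start by 40 − 3 = hour 37.
Production deploy must finish before post-deploy verification (must start by hour 37). With a 4-hour duration, production deploy must start by 37 − 4 = hour 33.
For canary rollout: production deploy (must start by hour 33); post-deploy verification (must start by hour 37). The most restrictive is hour 33; with a 6-hour duration, canary rollout must start by hour 27.
So canary rollout can start as early as hour 17 and as late as hour 27, giving 27 − 17 = 10 hours of slack.

10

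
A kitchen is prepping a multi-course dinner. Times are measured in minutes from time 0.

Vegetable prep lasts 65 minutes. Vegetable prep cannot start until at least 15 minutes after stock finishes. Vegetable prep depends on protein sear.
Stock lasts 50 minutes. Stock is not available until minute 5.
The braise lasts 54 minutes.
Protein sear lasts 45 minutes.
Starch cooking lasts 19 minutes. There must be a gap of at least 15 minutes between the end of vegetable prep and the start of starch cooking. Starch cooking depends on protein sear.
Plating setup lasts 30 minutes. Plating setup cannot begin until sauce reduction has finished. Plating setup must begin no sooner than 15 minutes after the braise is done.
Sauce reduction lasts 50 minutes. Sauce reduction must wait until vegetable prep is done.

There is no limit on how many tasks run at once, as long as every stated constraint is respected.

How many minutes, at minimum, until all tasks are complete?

215

Protein sear has no prerequisites, so it starts at minute 0 and finishes at minute 45.
The braise has no prerequisites, so it starts at minute 0 and finishes at minute 54.
After its own release at minute 5, stock can start at minute 5 and finishes at minute 55.
Vegetable prep has to wait for stock (finishes minute 55, plus 15-minute gap → minute 70); protein sear (finishes minute 45). The latest of these is minute 70, so vegetable prep runs minute 70 to 70 + 65 = minute 135.
Starch cooking cannot start until vegetable prep (finishes minute 135, plus 15-minute gap → minute 150); protein sear (finishes minute 45). The controlling bound is minute 150, so starch cooking finishes at 150 + 19 = minute 169.
Sauce reduction waits on vegetable prep (finishes minute 135), so it starts at minute 135 and finishes at 135 + 50 = minute 185.
Plating setup cannot start until sauce reduction (finishes minute 185); the braise (finishes minute 54, plus 15-minute gap → minute 69). The controlling bound is minute 185, so plating setup finishes at 185 + 30 = minute 215.
All tasks are finished once the last one completes. Finish times: Stock at 55, The braise at 54, Protein sear at 45, Vegetable prep at 135, Sauce reduction at 185, Starch cooking at 169, Plating setup at 215. The latest is minute 215.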